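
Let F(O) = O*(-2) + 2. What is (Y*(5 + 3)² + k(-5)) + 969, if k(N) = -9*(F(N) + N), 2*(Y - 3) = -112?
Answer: -2486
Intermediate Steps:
F(O) = 2 - 2*O (F(O) = -2*O + 2 = 2 - 2*O)
Y = -53 (Y = 3 + (½)*(-112) = 3 - 56 = -53)
k(N) = -18 + 9*N (k(N) = -9*((2 - 2*N) + N) = -9*(2 - N) = -18 + 9*N)
(Y*(5 + 3)² + k(-5)) + 969 = (-53*(5 + 3)² + (-18 + 9*(-5))) + 969 = (-53*8² + (-18 - 45)) + 969 = (-53*64 - 63) + 969 = (-3392 - 63) + 969 = -3455 + 969 = -2486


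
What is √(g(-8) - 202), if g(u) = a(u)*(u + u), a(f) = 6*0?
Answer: I*√202 ≈ 14.213*I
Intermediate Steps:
a(f) = 0
g(u) = 0 (g(u) = 0*(u + u) = 0*(2*u) = 0)
√(g(-8) - 202) = √(0 - 202) = √(-202) = I*√202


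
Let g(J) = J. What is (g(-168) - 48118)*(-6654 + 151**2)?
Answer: -779674042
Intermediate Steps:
(g(-168) - 48118)*(-6654 + 151**2) = (-168 - 48118)*(-6654 + 151**2) = -48286*(-6654 + 22801) = -48286*16147 = -779674042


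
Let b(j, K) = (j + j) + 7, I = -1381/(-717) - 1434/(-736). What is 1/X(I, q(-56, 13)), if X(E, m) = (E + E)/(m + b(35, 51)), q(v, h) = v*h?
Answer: -85885128/1022297 ≈ -84.012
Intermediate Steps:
I = 1022297/263856 (I = -1381*(-1/717) - 1434*(-1/736) = 1381/717 + 717/368 = 1022297/263856 ≈ 3.8745)
q(v, h) = h*v
b(j, K) = 7 + 2*j (b(j, K) = 2*j + 7 = 7 + 2*j)
X(E, m) = 2*E/(77 + m) (X(E, m) = (E + E)/(m + (7 + 2*35)) = (2*E)/(m + (7 + 70)) = (2*E)/(m + 77) = (2*E)/(77 + m) = 2*E/(77 + m))
1/X(I, q(-56, 13)) = 1/(2*(1022297/263856)/(77 + 13*(-56))) = 1/(2*(1022297/263856)/(77 - 728)) = 1/(2*(1022297/263856)/(-651)) = 1/(2*(1022297/263856)*(-1/651)) = 1/(-1022297/85885128) = -85885128/1022297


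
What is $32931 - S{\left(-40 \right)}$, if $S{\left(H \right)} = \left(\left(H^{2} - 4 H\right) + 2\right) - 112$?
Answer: $31281$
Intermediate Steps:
$S{\left(H \right)} = -110 + H^{2} - 4 H$ ($S{\left(H \right)} = \left(2 + H^{2} - 4 H\right) - 112 = -110 + H^{2} - 4 H$)
$32931 - S{\left(-40 \right)} = 32931 - \left(-110 + \left(-40\right)^{2} - -160\right) = 32931 - \left(-110 + 1600 + 160\right) = 32931 - 1650 = 31281$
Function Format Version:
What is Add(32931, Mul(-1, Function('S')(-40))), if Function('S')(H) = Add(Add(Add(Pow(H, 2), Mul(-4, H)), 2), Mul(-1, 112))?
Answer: 31281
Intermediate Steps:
Function('S')(H) = Add(-110, Pow(H, 2), Mul(-4, H)) (Function('S')(H) = Add(Add(2, Pow(H, 2), Mul(-4, H)), -112) = Add(-110, Pow(H, 2), Mul(-4, H)))
Add(32931, Mul(-1, Function('S')(-40))) = Add(32931, Mul(-1, Add(-110, Pow(-40, 2), Mul(-4, -40)))) = Add(32931, Mul(-1, Add(-110, 1600, 160))) = Add(32931, Mul(-1, 1650)) = Add(32931, -1650) = 31281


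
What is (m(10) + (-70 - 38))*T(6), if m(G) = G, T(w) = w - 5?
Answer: -98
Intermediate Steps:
T(w) = -5 + w
(m(10) + (-70 - 38))*T(6) = (10 + (-70 - 38))*(-5 + 6) = (10 - 108)*1 = -98*1 = -98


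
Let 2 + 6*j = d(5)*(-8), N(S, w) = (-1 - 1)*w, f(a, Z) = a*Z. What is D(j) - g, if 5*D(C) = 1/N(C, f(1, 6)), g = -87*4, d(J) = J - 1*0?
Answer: 20879/60 ≈ 347.98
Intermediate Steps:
d(J) = J (d(J) = J + 0 = J)
f(a, Z) = Z*a
N(S, w) = -2*w
g = -348
j = -7 (j = -⅓ + (5*(-8))/6 = -⅓ + (⅙)*(-40) = -⅓ - 20/3 = -7)
D(C) = -1/60 (D(C) = 1/(5*((-12))) = 1/(5*((-2*6))) = (⅕)/(-12) = (⅕)*(-1/12) = -1/60)
D(j) - g = -1/60 - 1*(-348) = -1/60 + 348 = 20879/60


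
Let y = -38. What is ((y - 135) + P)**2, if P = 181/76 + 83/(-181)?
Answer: 5538185622225/189227536 ≈ 29267.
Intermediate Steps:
P = 26453/13756 (P = 181*(1/76) + 83*(-1/181) = 181/76 - 83/181 = 26453/13756 ≈ 1.9230)
((y - 135) + P)**2 = ((-38 - 135) + 26453/13756)**2 = (-173 + 26453/13756)**2 = (-2353335/13756)**2 = 5538185622225/189227536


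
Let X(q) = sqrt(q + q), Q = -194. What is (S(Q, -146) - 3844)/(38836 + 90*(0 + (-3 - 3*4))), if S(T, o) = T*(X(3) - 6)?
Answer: -1340/18743 - 97*sqrt(6)/18743 ≈ -0.084170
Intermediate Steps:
X(q) = sqrt(2)*sqrt(q) (X(q) = sqrt(2*q) = sqrt(2)*sqrt(q))
S(T, o) = T*(-6 + sqrt(6)) (S(T, o) = T*(sqrt(2)*sqrt(3) - 6) = T*(sqrt(6) - 6) = T*(-6 + sqrt(6)))
(S(Q, -146) - 3844)/(38836 + 90*(0 + (-3 - 3*4))) = (-194*(-6 + sqrt(6)) - 3844)/(38836 + 90*(0 + (-3 - 3*4))) = ((1164 - 194*sqrt(6)) - 3844)/(38836 + 90*(0 + (-3 - 12))) = (-2680 - 194*sqrt(6))/(38836 + 90*(0 - 15)) = (-2680 - 194*sqrt(6))/(38836 + 90*(-15)) = (-2680 - 194*sqrt(6))/(38836 - 1350) = (-2680 - 194*sqrt(6))/37486 = (-2680 - 194*sqrt(6))*(1/37486) = -1340/18743 - 97*sqrt(6)/18743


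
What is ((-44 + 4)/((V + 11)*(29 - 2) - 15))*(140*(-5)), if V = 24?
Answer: 2800/93 ≈ 30.108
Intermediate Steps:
((-44 + 4)/((V + 11)*(29 - 2) - 15))*(140*(-5)) = ((-44 + 4)/((24 + 11)*(29 - 2) - 15))*(140*(-5)) = -40/(35*27 - 15)*(-700) = -40/(945 - 15)*(-700) = -40/930*(-700) = -40*1/930*(-700) = -4/93*(-700) = 2800/93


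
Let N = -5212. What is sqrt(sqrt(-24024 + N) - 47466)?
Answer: sqrt(-47466 + 2*I*sqrt(7309)) ≈ 0.3924 + 217.87*I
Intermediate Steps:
sqrt(sqrt(-24024 + N) - 47466) = sqrt(sqrt(-24024 - 5212) - 47466) = sqrt(sqrt(-29236) - 47466) = sqrt(2*I*sqrt(7309) - 47466) = sqrt(-47466 + 2*I*sqrt(7309))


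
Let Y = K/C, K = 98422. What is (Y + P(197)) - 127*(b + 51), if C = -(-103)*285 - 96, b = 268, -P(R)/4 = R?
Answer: -1208327537/29259 ≈ -41298.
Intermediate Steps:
P(R) = -4*R
C = 29259 (C = -103*(-285) - 96 = 29355 - 96 = 29259)
Y = 98422/29259 ≈ 3.3638
(Y + P(197)) - 127*(b + 51) = (98422/29259 - 4*197) - 127*(268 + 51) = (98422/29259 - 788) - 127*319 = -22957670/29259 - 40513 = -1208327537/29259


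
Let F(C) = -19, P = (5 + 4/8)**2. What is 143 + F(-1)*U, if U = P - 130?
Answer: 8153/4 ≈ 2038.3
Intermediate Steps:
P = 121/4 (P = (5 + 4*(1/8))**2 = (5 + 1/2)**2 = (11/2)**2 = 121/4 ≈ 30.250)
U = -399/4 (U = 121/4 - 130 = -399/4 ≈ -99.750)
143 + F(-1)*U = 143 - 19*(-399/4) = 143 + 7581/4 = 8153/4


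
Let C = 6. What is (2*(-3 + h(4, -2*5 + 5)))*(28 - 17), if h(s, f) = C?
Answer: 66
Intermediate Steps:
h(s, f) = 6
(2*(-3 + h(4, -2*5 + 5)))*(28 - 17) = (2*(-3 + 6))*(28 - 17) = (2*3)*11 = 6*11 = 66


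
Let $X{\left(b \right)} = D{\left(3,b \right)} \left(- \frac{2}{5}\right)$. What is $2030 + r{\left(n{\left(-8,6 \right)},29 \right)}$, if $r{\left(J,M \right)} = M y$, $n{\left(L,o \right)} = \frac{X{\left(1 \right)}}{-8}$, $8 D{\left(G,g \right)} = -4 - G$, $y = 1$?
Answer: $2059$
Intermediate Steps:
$D{\left(G,g \right)} = - \frac{1}{2} - \frac{G}{8}$ ($D{\left(G,g \right)} = \frac{-4 - G}{8} = - \frac{1}{2} - \frac{G}{8}$)
$X{\left(b \right)} = \frac{7}{20}$ ($X{\left(b \right)} = \left(- \frac{1}{2} - \frac{3}{8}\right) \left(- \frac{2}{5}\right) = \left(- \frac{1}{2} - \frac{3}{8}\right) \left(\left(-2\right) \frac{1}{5}\right) = \left(- \frac{7}{8}\right) \left(- \frac{2}{5}\right) = \frac{7}{20}$)
$n{\left(L,o \right)} = - \frac{7}{160}$ ($n{\left(L,o \right)} = \frac{7}{20 \left(-8\right)} = \frac{7}{20} \left(- \frac{1}{8}\right) = - \frac{7}{160}$)
$r{\left(J,M \right)} = M$ ($r{\left(J,M \right)} = M 1 = M$)
$2030 + r{\left(n{\left(-8,6 \right)},29 \right)} = 2030 + 29 = 2059$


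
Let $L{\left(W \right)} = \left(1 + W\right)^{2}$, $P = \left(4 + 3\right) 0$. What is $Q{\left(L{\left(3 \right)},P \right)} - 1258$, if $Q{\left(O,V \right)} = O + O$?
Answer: $-1226$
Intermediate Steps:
$P = 0$ ($P = 7 \cdot 0 = 0$)
$Q{\left(O,V \right)} = 2 O$
$Q{\left(L{\left(3 \right)},P \right)} - 1258 = 2 \left(1 + 3\right)^{2} - 1258 = 2 \cdot 4^{2} - 1258 = 2 \cdot 16 - 1258 = 32 - 1258 = -1226$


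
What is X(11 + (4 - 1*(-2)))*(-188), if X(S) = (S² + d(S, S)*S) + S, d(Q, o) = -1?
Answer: -54332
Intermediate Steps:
X(S) = S² (X(S) = (S² - S) + S = S²)
X(11 + (4 - 1*(-2)))*(-188) = (11 + (4 - 1*(-2)))²*(-188) = (11 + (4 + 2))²*(-188) = (11 + 6)²*(-188) = 17²*(-188) = 289*(-188) = -54332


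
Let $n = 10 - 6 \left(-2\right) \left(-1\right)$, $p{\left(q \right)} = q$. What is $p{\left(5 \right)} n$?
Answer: $-10$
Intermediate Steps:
$n = -2$ ($n = 10 - \left(-12\right) \left(-1\right) = 10 - 12 = -2$)
$p{\left(5 \right)} n = 5 \left(-2\right) = -10$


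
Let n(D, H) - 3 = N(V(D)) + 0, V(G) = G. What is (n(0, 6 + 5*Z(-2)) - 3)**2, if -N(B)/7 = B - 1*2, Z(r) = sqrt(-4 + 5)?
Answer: 196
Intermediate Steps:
Z(r) = 1 (Z(r) = sqrt(1) = 1)
N(B) = 14 - 7*B (N(B) = -7*(B - 1*2) = -7*(B - 2) = -7*(-2 + B) = 14 - 7*B)
n(D, H) = 17 - 7*D (n(D, H) = 3 + ((14 - 7*D) + 0) = 3 + (14 - 7*D) = 17 - 7*D)
(n(0, 6 + 5*Z(-2)) - 3)**2 = ((17 - 7*0) - 3)**2 = ((17 + 0) - 3)**2 = (17 - 3)**2 = 14**2 = 196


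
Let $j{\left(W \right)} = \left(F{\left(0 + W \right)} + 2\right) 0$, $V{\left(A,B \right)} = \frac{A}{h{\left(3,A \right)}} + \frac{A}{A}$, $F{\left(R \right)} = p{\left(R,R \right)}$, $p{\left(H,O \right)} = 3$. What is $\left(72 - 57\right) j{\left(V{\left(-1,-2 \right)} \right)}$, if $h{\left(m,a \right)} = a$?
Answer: $0$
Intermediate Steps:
$F{\left(R \right)} = 3$
$V{\left(A,B \right)} = 2$ ($V{\left(A,B \right)} = \frac{A}{A} + \frac{A}{A} = 1 + 1 = 2$)
$j{\left(W \right)} = 0$ ($j{\left(W \right)} = \left(3 + 2\right) 0 = 5 \cdot 0 = 0$)
$\left(72 - 57\right) j{\left(V{\left(-1,-2 \right)} \right)} = \left(72 - 57\right) 0 = 15 \cdot 0 = 0$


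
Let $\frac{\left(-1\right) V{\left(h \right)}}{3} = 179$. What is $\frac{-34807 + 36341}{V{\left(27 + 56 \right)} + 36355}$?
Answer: $\frac{767}{17909} \approx 0.042828$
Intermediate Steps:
$V{\left(h \right)} = -537$ ($V{\left(h \right)} = \left(-3\right) 179 = -537$)
$\frac{-34807 + 36341}{V{\left(27 + 56 \right)} + 36355} = \frac{-34807 + 36341}{-537 + 36355} = \frac{1534}{35818} = 1534 \cdot \frac{1}{35818} = \frac{767}{17909}$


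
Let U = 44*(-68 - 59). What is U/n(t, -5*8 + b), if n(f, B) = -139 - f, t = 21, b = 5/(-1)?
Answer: 1397/40 ≈ 34.925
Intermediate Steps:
b = -5 (b = 5*(-1) = -5)
U = -5588 (U = 44*(-127) = -5588)
U/n(t, -5*8 + b) = -5588/(-139 - 1*21) = -5588/(-139 - 21) = -5588/(-160) = -5588*(-1/160) = 1397/40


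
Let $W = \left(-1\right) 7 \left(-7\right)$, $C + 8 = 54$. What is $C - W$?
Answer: $-3$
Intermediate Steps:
$C = 46$ ($C = -8 + 54 = 46$)
$W = 49$ ($W = \left(-7\right) \left(-7\right) = 49$)
$C - W = 46 - 49 = -3$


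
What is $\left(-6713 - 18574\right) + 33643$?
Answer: $8356$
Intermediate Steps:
$\left(-6713 - 18574\right) + 33643 = -25287 + 33643 = 8356$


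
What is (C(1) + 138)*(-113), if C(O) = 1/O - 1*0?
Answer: -15707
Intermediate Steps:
C(O) = 1/O (C(O) = 1/O + 0 = 1/O)
(C(1) + 138)*(-113) = (1/1 + 138)*(-113) = (1 + 138)*(-113) = 139*(-113) = -15707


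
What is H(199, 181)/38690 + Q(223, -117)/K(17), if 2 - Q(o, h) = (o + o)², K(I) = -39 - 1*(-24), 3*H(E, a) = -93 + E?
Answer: 4840241/365 ≈ 13261.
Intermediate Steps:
H(E, a) = -31 + E/3 (H(E, a) = (-93 + E)/3 = -31 + E/3)
K(I) = -15 (K(I) = -39 + 24 = -15)
Q(o, h) = 2 - 4*o² (Q(o, h) = 2 - (o + o)² = 2 - (2*o)² = 2 - 4*o²)
H(199, 181)/38690 + Q(223, -117)/K(17) = (-31 + (⅓)*199)/38690 + (2 - 4*223²)/(-15) = (-31 + 199/3)*(1/38690) + (2 - 4*49729)*(-1/15) = (106/3)*(1/38690) + (2 - 198916)*(-1/15) = 1/1095 - 198914*(-1/15) = 1/1095 + 198914/15 = 4840241/365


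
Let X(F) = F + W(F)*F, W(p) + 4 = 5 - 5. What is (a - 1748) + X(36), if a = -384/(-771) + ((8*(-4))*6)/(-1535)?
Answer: -731936896/394495 ≈ -1855.4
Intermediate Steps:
a = 245824/394495 (a = -384*(-1/771) - 32*6*(-1/1535) = 128/257 - 192*(-1/1535) = 128/257 + 192/1535 = 245824/394495 ≈ 0.62314)
W(p) = -4 (W(p) = -4 + (5 - 5) = -4 + 0 = -4)
X(F) = -3*F (X(F) = F - 4*F = -3*F)
(a - 1748) + X(36) = (245824/394495 - 1748) - 3*36 = -689331436/394495 - 108 = -731936896/394495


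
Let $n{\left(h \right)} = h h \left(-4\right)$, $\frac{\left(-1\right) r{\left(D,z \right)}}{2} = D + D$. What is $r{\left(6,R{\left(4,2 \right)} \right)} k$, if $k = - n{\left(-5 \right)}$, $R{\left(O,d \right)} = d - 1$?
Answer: $-2400$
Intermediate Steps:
$R{\left(O,d \right)} = -1 + d$ ($R{\left(O,d \right)} = d - 1 = -1 + d$)
$r{\left(D,z \right)} = - 4 D$ ($r{\left(D,z \right)} = - 2 \left(D + D\right) = - 2 \cdot 2 D = - 4 D$)
$n{\left(h \right)} = - 4 h^{2}$ ($n{\left(h \right)} = h^{2} \left(-4\right) = - 4 h^{2}$)
$k = 100$ ($k = - \left(-4\right) \left(-5\right)^{2} = - \left(-4\right) 25 = \left(-1\right) \left(-100\right) = 100$)
$r{\left(6,R{\left(4,2 \right)} \right)} k = \left(-4\right) 6 \cdot 100 = \left(-24\right) 100 = -2400$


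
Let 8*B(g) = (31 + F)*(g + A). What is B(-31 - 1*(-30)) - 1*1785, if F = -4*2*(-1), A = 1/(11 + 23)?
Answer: -486807/272 ≈ -1789.7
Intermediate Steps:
A = 1/34 ≈ 0.029412
F = 8 (F = -8*(-1) = 8)
B(g) = 39/272 + 39*g/8 (B(g) = ((31 + 8)*(g + 1/34))/8 = (39*(1/34 + g))/8 = (39/34 + 39*g)/8 = 39/272 + 39*g/8)
B(-31 - 1*(-30)) - 1*1785 = (39/272 + 39*(-31 - 1*(-30))/8) - 1*1785 = (39/272 + 39*(-31 + 30)/8) - 1785 = (39/272 + (39/8)*(-1)) - 1785 = (39/272 - 39/8) - 1785 = -1287/272 - 1785 = -486807/272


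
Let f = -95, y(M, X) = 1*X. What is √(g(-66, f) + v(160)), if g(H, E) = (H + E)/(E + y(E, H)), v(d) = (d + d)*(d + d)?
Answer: √102401 ≈ 320.00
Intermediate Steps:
y(M, X) = X
v(d) = 4*d² (v(d) = (2*d)*(2*d) = 4*d²)
g(H, E) = 1 (g(H, E) = (H + E)/(E + H) = (E + H)/(E + H) = 1)
√(g(-66, f) + v(160)) = √(1 + 4*160²) = √(1 + 4*25600) = √(1 + 102400) = √102401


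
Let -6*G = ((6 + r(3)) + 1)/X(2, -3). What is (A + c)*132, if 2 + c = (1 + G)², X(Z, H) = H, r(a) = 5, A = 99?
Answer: 39512/3 ≈ 13171.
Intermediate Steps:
G = ⅔ (G = -((6 + 5) + 1)/(6*(-3)) = -(11 + 1)*(-1)/(6*3) = -2*(-1)/3 = -⅙*(-4) = ⅔ ≈ 0.66667)
c = 7/9 (c = -2 + (1 + ⅔)² = -2 + (5/3)² = -2 + 25/9 = 7/9 ≈ 0.77778)
(A + c)*132 = (99 + 7/9)*132 = (898/9)*132 = 39512/3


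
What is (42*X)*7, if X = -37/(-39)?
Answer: 3626/13 ≈ 278.92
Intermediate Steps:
X = 37/39 (X = -37*(-1/39) = 37/39 ≈ 0.94872)
(42*X)*7 = (42*(37/39))*7 = (518/13)*7 = 3626/13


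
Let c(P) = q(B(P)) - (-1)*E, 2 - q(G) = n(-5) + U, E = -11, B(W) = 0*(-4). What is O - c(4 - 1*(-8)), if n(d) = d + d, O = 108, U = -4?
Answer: 103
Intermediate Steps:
B(W) = 0
n(d) = 2*d
q(G) = 16 (q(G) = 2 - (2*(-5) - 4) = 2 - (-10 - 4) = 2 - 1*(-14) = 2 + 14 = 16)
c(P) = 5 (c(P) = 16 - (-1)*(-11) = 16 - 1*11 = 16 - 11 = 5)
O - c(4 - 1*(-8)) = 108 - 1*5 = 108 - 5 = 103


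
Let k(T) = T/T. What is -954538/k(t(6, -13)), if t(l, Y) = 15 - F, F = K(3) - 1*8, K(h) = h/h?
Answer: -954538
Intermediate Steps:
K(h) = 1
F = -7 (F = 1 - 1*8 = 1 - 8 = -7)
t(l, Y) = 22 (t(l, Y) = 15 - 1*(-7) = 15 + 7 = 22)
k(T) = 1
-954538/k(t(6, -13)) = -954538/1 = -954538*1 = -954538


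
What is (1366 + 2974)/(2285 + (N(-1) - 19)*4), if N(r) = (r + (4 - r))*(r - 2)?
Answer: 4340/2161 ≈ 2.0083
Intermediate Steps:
N(r) = -8 + 4*r (N(r) = 4*(-2 + r) = -8 + 4*r)
(1366 + 2974)/(2285 + (N(-1) - 19)*4) = (1366 + 2974)/(2285 + ((-8 + 4*(-1)) - 19)*4) = 4340/(2285 + ((-8 - 4) - 19)*4) = 4340/(2285 + (-12 - 19)*4) = 4340/(2285 - 31*4) = 4340/(2285 - 124) = 4340/2161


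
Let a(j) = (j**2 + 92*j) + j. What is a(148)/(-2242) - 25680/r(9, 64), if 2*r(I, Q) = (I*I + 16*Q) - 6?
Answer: -77174126/1231979 ≈ -62.642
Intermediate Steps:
r(I, Q) = -3 + I**2/2 + 8*Q (r(I, Q) = ((I*I + 16*Q) - 6)/2 = ((I**2 + 16*Q) - 6)/2 = (-6 + I**2 + 16*Q)/2 = -3 + I**2/2 + 8*Q)
a(j) = j**2 + 93*j
a(148)/(-2242) - 25680/r(9, 64) = (148*(93 + 148))/(-2242) - 25680/(-3 + (1/2)*9**2 + 8*64) = (148*241)*(-1/2242) - 25680/(-3 + (1/2)*81 + 512) = 35668*(-1/2242) - 25680/(-3 + 81/2 + 512) = -17834/1121 - 25680/1099/2 = -17834/1121 - 25680*2/1099 = -17834/1121 - 51360/1099 = -77174126/1231979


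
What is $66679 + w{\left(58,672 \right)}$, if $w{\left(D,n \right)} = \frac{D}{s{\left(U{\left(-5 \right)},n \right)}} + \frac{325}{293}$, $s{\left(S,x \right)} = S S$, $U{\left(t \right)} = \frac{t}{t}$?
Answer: $\frac{19554266}{293} \approx 66738.0$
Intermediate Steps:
$U{\left(t \right)} = 1$
$s{\left(S,x \right)} = S^{2}$
$w{\left(D,n \right)} = \frac{325}{293} + D$ ($w{\left(D,n \right)} = \frac{D}{1^{2}} + \frac{325}{293} = \frac{D}{1} + 325 \cdot \frac{1}{293} = D 1 + \frac{325}{293} = D + \frac{325}{293} = \frac{325}{293} + D$)
$66679 + w{\left(58,672 \right)} = 66679 + \left(\frac{325}{293} + 58\right) = 66679 + \frac{17319}{293} = \frac{19554266}{293}$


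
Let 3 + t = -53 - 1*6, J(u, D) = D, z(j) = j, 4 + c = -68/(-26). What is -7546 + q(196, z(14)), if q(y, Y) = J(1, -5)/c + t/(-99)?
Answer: -1493269/198 ≈ -7541.8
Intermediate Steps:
c = -18/13 (c = -4 - 68/(-26) = -4 - 68*(-1/26) = -4 + 34/13 = -18/13 ≈ -1.3846)
t = -62 (t = -3 + (-53 - 1*6) = -3 + (-53 - 6) = -3 - 59 = -62)
q(y, Y) = 839/198 (q(y, Y) = -5/(-18/13) - 62/(-99) = -5*(-13/18) - 62*(-1/99) = 65/18 + 62/99 = 839/198)
-7546 + q(196, z(14)) = -7546 + 839/198 = -1493269/198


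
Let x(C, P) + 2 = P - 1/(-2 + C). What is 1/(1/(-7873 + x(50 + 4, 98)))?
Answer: -404405/52 ≈ -7777.0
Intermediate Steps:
x(C, P) = -2 + P - 1/(-2 + C) (x(C, P) = -2 + (P - 1/(-2 + C)) = -2 + P - 1/(-2 + C))
1/(1/(-7873 + x(50 + 4, 98))) = 1/(1/(-7873 + (3 - 2*(50 + 4) - 2*98 + (50 + 4)*98)/(-2 + (50 + 4)))) = 1/(1/(-7873 + (3 - 2*54 - 196 + 54*98)/(-2 + 54))) = 1/(1/(-7873 + (3 - 108 - 196 + 5292)/52)) = 1/(1/(-7873 + (1/52)*4991)) = 1/(1/(-7873 + 4991/52)) = 1/(1/(-404405/52)) = 1/(-52/404405) = -404405/52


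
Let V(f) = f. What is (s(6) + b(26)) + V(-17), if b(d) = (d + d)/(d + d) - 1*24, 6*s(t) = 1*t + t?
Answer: -38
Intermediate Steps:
s(t) = t/3 (s(t) = (1*t + t)/6 = (t + t)/6 = (2*t)/6 = t/3)
b(d) = -23 (b(d) = (2*d)/((2*d)) - 24 = (2*d)*(1/(2*d)) - 24 = 1 - 24 = -23)
(s(6) + b(26)) + V(-17) = ((⅓)*6 - 23) - 17 = (2 - 23) - 17 = -21 - 17 = -38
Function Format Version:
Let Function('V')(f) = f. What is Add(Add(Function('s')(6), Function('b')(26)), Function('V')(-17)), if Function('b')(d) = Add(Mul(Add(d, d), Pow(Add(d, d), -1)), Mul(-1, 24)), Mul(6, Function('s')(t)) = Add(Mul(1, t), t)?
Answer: -38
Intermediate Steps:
Function('s')(t) = Mul(Rational(1, 3), t) (Function('s')(t) = Mul(Rational(1, 6), Add(Mul(1, t), t)) = Mul(Rational(1, 6), Add(t, t)) = Mul(Rational(1, 6), Mul(2, t)) = Mul(Rational(1, 3), t))
Function('b')(d) = -23 (Function('b')(d) = Add(Mul(Mul(2, d), Pow(Mul(2, d), -1)), -24) = Add(Mul(Mul(2, d), Mul(Rational(1, 2), Pow(d, -1))), -24) = Add(1, -24) = -23)
Add(Add(Function('s')(6), Function('b')(26)), Function('V')(-17)) = Add(Add(Mul(Rational(1, 3), 6), -23), -17) = Add(Add(2, -23), -17) = Add(-21, -17) = -38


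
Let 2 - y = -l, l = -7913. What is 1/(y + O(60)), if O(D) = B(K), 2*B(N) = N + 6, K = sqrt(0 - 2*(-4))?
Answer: -3954/31268231 - sqrt(2)/62536462 ≈ -0.00012648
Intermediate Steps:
K = 2*sqrt(2) (K = sqrt(0 + 8) = sqrt(8) = 2*sqrt(2) ≈ 2.8284)
B(N) = 3 + N/2 (B(N) = (N + 6)/2 = (6 + N)/2 = 3 + N/2)
O(D) = 3 + sqrt(2) (O(D) = 3 + (2*sqrt(2))/2 = 3 + sqrt(2))
y = -7911 (y = 2 - (-1)*(-7913) = 2 - 1*7913 = 2 - 7913 = -7911)
1/(y + O(60)) = 1/(-7911 + (3 + sqrt(2))) = 1/(-7908 + sqrt(2))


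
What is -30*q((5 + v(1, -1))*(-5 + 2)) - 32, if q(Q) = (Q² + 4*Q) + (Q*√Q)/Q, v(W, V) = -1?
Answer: -2912 - 60*I*√3 ≈ -2912.0 - 103.92*I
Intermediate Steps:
q(Q) = √Q + Q² + 4*Q (q(Q) = (Q² + 4*Q) + Q^(3/2)/Q = (Q² + 4*Q) + √Q = √Q + Q² + 4*Q)
-30*q((5 + v(1, -1))*(-5 + 2)) - 32 = -30*(√((5 - 1)*(-5 + 2)) + ((5 - 1)*(-5 + 2))² + 4*((5 - 1)*(-5 + 2))) - 32 = -30*(√(4*(-3)) + (4*(-3))² + 4*(4*(-3))) - 32 = -30*(√(-12) + (-12)² + 4*(-12)) - 32 = -30*(2*I*√3 + 144 - 48) - 32 = -30*(96 + 2*I*√3) - 32 = (-2880 - 60*I*√3) - 32 = -2912 - 60*I*√3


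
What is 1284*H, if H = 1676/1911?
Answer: 717328/637 ≈ 1126.1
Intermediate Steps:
H = 1676/1911 (H = 1676*(1/1911) = 1676/1911 ≈ 0.87703)
1284*H = 1284*(1676/1911) = 717328/637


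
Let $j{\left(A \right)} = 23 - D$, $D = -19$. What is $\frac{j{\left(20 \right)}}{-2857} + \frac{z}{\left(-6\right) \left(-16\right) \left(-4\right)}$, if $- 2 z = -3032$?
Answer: $- \frac{1086835}{274272} \approx -3.9626$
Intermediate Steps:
$z = 1516$ ($z = \left(- \frac{1}{2}\right) \left(-3032\right) = 1516$)
$j{\left(A \right)} = 42$ ($j{\left(A \right)} = 23 - -19 = 23 + 19 = 42$)
$\frac{j{\left(20 \right)}}{-2857} + \frac{z}{\left(-6\right) \left(-16\right) \left(-4\right)} = \frac{42}{-2857} + \frac{1516}{\left(-6\right) \left(-16\right) \left(-4\right)} = 42 \left(- \frac{1}{2857}\right) + \frac{1516}{96 \left(-4\right)} = - \frac{42}{2857} + \frac{1516}{-384} = - \frac{42}{2857} + 1516 \left(- \frac{1}{384}\right) = - \frac{42}{2857} - \frac{379}{96} = - \frac{1086835}{274272}$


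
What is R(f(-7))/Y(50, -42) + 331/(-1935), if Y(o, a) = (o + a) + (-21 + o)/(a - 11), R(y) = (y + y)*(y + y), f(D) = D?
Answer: 3994007/152865 ≈ 26.128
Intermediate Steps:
R(y) = 4*y**2 (R(y) = (2*y)*(2*y) = 4*y**2)
Y(o, a) = a + o + (-21 + o)/(-11 + a) (Y(o, a) = (a + o) + (-21 + o)/(-11 + a) = a + o + (-21 + o)/(-11 + a))
R(f(-7))/Y(50, -42) + 331/(-1935) = (4*(-7)**2)/(((-21 + (-42)**2 - 11*(-42) - 10*50 - 42*50)/(-11 - 42))) + 331/(-1935) = (4*49)/(((-21 + 1764 + 462 - 500 - 2100)/(-53))) + 331*(-1/1935) = 196/((-1/53*(-395))) - 331/1935 = 196/(395/53) - 331/1935 = 196*(53/395) - 331/1935 = 10388/395 - 331/1935 = 3994007/152865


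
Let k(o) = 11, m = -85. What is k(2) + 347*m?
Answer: -29484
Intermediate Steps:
k(2) + 347*m = 11 + 347*(-85) = 11 - 29495 = -29484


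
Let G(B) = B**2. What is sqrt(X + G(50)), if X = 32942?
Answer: 3*sqrt(3938) ≈ 188.26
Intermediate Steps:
sqrt(X + G(50)) = sqrt(32942 + 50**2) = sqrt(32942 + 2500) = sqrt(35442) = 3*sqrt(3938)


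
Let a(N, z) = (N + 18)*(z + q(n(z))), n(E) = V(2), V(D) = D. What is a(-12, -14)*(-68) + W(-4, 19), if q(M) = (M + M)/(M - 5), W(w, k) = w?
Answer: 6252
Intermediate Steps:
n(E) = 2
q(M) = 2*M/(-5 + M) (q(M) = (2*M)/(-5 + M) = 2*M/(-5 + M))
a(N, z) = (18 + N)*(-4/3 + z) (a(N, z) = (N + 18)*(z + 2*2/(-5 + 2)) = (18 + N)*(z + 2*2/(-3)) = (18 + N)*(z + 2*2*(-⅓)) = (18 + N)*(z - 4/3) = (18 + N)*(-4/3 + z))
a(-12, -14)*(-68) + W(-4, 19) = (-24 + 18*(-14) - 4/3*(-12) - 12*(-14))*(-68) - 4 = (-24 - 252 + 16 + 168)*(-68) - 4 = -92*(-68) - 4 = 6256 - 4 = 6252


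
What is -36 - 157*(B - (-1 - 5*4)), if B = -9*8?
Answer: 7971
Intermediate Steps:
B = -72
-36 - 157*(B - (-1 - 5*4)) = -36 - 157*(-72 - (-1 - 5*4)) = -36 - 157*(-72 - (-1 - 20)) = -36 - 157*(-72 - 1*(-21)) = -36 - 157*(-72 + 21) = -36 - 157*(-51) = -36 + 8007 = 7971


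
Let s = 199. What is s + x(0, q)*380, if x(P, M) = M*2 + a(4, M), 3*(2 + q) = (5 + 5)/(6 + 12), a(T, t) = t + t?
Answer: -69107/27 ≈ -2559.5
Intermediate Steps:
a(T, t) = 2*t
q = -49/27 (q = -2 + ((5 + 5)/(6 + 12))/3 = -2 + (10/18)/3 = -2 + (10*(1/18))/3 = -2 + (⅓)*(5/9) = -2 + 5/27 = -49/27 ≈ -1.8148)
x(P, M) = 4*M (x(P, M) = M*2 + 2*M = 2*M + 2*M = 4*M)
s + x(0, q)*380 = 199 + (4*(-49/27))*380 = 199 - 196/27*380 = 199 - 74480/27 = -69107/27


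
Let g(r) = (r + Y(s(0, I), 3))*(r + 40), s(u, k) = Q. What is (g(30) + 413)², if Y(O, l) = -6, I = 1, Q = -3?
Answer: 4380649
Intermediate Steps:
s(u, k) = -3
g(r) = (-6 + r)*(40 + r) (g(r) = (r - 6)*(r + 40) = (-6 + r)*(40 + r))
(g(30) + 413)² = ((-240 + 30² + 34*30) + 413)² = ((-240 + 900 + 1020) + 413)² = (1680 + 413)² = 2093² = 4380649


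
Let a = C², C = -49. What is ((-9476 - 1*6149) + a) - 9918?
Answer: -23142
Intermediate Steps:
a = 2401 (a = (-49)² = 2401)
((-9476 - 1*6149) + a) - 9918 = ((-9476 - 1*6149) + 2401) - 9918 = ((-9476 - 6149) + 2401) - 9918 = (-15625 + 2401) - 9918 = -13224 - 9918 = -23142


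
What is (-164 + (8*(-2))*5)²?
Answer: 59536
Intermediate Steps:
(-164 + (8*(-2))*5)² = (-164 - 16*5)² = (-164 - 80)² = (-244)² = 59536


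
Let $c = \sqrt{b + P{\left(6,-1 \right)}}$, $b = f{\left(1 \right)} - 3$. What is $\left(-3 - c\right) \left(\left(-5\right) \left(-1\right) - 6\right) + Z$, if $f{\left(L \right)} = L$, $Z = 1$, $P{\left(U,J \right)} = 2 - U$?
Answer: $4 + i \sqrt{6} \approx 4.0 + 2.4495 i$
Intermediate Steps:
$b = -2$ ($b = 1 - 3 = -2$)
$c = i \sqrt{6}$ ($c = \sqrt{-2 + \left(2 - 6\right)} = \sqrt{-2 - 4} = \sqrt{-6} = i \sqrt{6} \approx 2.4495 i$)
$\left(-3 - c\right) \left(\left(-5\right) \left(-1\right) - 6\right) + Z = \left(-3 - i \sqrt{6}\right) \left(\left(-5\right) \left(-1\right) - 6\right) + 1 = \left(-3 - i \sqrt{6}\right) \left(5 - 6\right) + 1 = \left(-3 - i \sqrt{6}\right) \left(-1\right) + 1 = \left(3 + i \sqrt{6}\right) + 1 = 4 + i \sqrt{6}$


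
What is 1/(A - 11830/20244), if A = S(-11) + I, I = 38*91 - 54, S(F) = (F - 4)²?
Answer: 1446/5246689 ≈ 0.00027560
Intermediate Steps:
S(F) = (-4 + F)²
I = 3404 (I = 3458 - 54 = 3404)
A = 3629 (A = (-4 - 11)² + 3404 = (-15)² + 3404 = 225 + 3404 = 3629)
1/(A - 11830/20244) = 1/(3629 - 11830/20244) = 1/(3629 - 11830*1/20244) = 1/(3629 - 845/1446) = 1/(5246689/1446) = 1446/5246689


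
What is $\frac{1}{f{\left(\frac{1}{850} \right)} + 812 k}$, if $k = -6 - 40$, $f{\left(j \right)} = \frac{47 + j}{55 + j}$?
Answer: $- \frac{46751}{1746203401} \approx -2.6773 \cdot 10^{-5}$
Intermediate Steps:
$f{\left(j \right)} = \frac{47 + j}{55 + j}$
$k = -46$ ($k = -6 - 40 = -46$)
$\frac{1}{f{\left(\frac{1}{850} \right)} + 812 k} = \frac{1}{\frac{47 + \frac{1}{850}}{55 + \frac{1}{850}} + 812 \left(-46\right)} = \frac{1}{\frac{47 + \frac{1}{850}}{55 + \frac{1}{850}} - 37352} = \frac{1}{\frac{1}{\frac{46751}{850}} \cdot \frac{39951}{850} - 37352} = \frac{1}{\frac{850}{46751} \cdot \frac{39951}{850} - 37352} = \frac{1}{\frac{39951}{46751} - 37352} = \frac{1}{- \frac{1746203401}{46751}} = - \frac{46751}{1746203401}$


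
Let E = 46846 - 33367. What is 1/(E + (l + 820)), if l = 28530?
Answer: 1/42829 ≈ 2.3349e-5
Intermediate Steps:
E = 13479
1/(E + (l + 820)) = 1/(13479 + (28530 + 820)) = 1/(13479 + 29350) = 1/42829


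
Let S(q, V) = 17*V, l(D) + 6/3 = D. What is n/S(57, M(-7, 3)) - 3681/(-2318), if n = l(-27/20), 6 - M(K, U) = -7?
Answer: 8057357/5122780 ≈ 1.5728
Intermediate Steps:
l(D) = -2 + D
M(K, U) = 13 (M(K, U) = 6 - 1*(-7) = 6 + 7 = 13)
n = -67/20 (n = -2 - 27/20 = -67/20 ≈ -3.3500)
n/S(57, M(-7, 3)) - 3681/(-2318) = -67/(20*(17*13)) - 3681/(-2318) = -67/20/221 - 3681*(-1/2318) = -67/20*1/221 + 3681/2318 = -67/4420 + 3681/2318 = 8057357/5122780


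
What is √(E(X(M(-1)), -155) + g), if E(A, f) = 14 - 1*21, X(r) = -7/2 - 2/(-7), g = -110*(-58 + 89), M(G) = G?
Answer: I*√3417 ≈ 58.455*I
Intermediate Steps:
g = -3410 (g = -110*31 = -3410)
X(r) = -45/14 (X(r) = -7*½ - 2*(-⅐) = -7/2 + 2/7 = -45/14)
E(A, f) = -7 (E(A, f) = 14 - 21 = -7)
√(E(X(M(-1)), -155) + g) = √(-7 - 3410) = √(-3417) = I*√3417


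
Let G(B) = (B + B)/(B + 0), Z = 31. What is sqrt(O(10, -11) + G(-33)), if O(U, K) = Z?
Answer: sqrt(33) ≈ 5.7446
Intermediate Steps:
O(U, K) = 31
G(B) = 2 (G(B) = (2*B)/B = 2)
sqrt(O(10, -11) + G(-33)) = sqrt(31 + 2) = sqrt(33)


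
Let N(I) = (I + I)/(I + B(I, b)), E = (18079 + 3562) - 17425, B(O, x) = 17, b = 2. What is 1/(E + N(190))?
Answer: 207/873092 ≈ 0.00023709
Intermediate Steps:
E = 4216 (E = 21641 - 17425 = 4216)
N(I) = 2*I/(17 + I) (N(I) = (I + I)/(I + 17) = (2*I)/(17 + I) = 2*I/(17 + I))
1/(E + N(190)) = 1/(4216 + 2*190/(17 + 190)) = 1/(4216 + 2*190/207) = 1/(4216 + 2*190*(1/207)) = 1/(4216 + 380/207) = 1/(873092/207) = 207/873092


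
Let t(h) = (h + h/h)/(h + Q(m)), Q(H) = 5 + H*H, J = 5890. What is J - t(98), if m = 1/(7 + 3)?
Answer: 60662990/10301 ≈ 5889.0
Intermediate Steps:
m = ⅒ (m = 1/10 = ⅒ ≈ 0.10000)
Q(H) = 5 + H²
t(h) = (1 + h)/(501/100 + h) (t(h) = (h + h/h)/(h + (5 + (⅒)²)) = (h + 1)/(h + (5 + 1/100)) = (1 + h)/(h + 501/100) = (1 + h)/(501/100 + h))
J - t(98) = 5890 - 100*(1 + 98)/(501 + 100*98) = 5890 - 100*99/(501 + 9800) = 5890 - 100*99/10301 = 5890 - 1*9900/10301 = 5890 - 9900/10301 = 60662990/10301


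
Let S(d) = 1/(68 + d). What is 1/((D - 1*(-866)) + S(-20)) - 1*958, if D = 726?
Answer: -73207438/76417 ≈ -958.00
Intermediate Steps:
1/((D - 1*(-866)) + S(-20)) - 1*958 = 1/((726 - 1*(-866)) + 1/(68 - 20)) - 1*958 = 1/((726 + 866) + 1/48) - 958 = 1/(1592 + 1/48) - 958 = 1/(76417/48) - 958 = 48/76417 - 958 = -73207438/76417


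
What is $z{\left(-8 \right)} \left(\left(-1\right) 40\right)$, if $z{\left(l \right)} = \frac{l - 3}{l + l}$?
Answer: $- \frac{55}{2} \approx -27.5$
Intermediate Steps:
$z{\left(l \right)} = \frac{-3 + l}{2 l}$
$z{\left(-8 \right)} \left(\left(-1\right) 40\right) = \frac{-3 - 8}{2 \left(-8\right)} \left(\left(-1\right) 40\right) = \frac{1}{2} \left(- \frac{1}{8}\right) \left(-11\right) \left(-40\right) = \frac{11}{16} \left(-40\right) = - \frac{55}{2}$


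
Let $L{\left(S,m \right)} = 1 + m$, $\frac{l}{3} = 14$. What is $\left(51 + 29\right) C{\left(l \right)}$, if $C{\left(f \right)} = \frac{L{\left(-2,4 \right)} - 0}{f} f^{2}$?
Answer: $16800$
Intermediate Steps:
$l = 42$ ($l = 3 \cdot 14 = 42$)
$C{\left(f \right)} = 5 f$ ($C{\left(f \right)} = \frac{\left(1 + 4\right) - 0}{f} f^{2} = \frac{5 + 0}{f} f^{2} = \frac{5}{f} f^{2} = 5 f$)
$\left(51 + 29\right) C{\left(l \right)} = \left(51 + 29\right) 5 \cdot 42 = 80 \cdot 210 = 16800$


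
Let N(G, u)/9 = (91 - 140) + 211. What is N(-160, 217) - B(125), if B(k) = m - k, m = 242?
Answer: 1341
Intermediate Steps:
B(k) = 242 - k
N(G, u) = 1458 (N(G, u) = 9*((91 - 140) + 211) = 9*(-49 + 211) = 9*162 = 1458)
N(-160, 217) - B(125) = 1458 - (242 - 1*125) = 1458 - (242 - 125) = 1458 - 1*117 = 1458 - 117 = 1341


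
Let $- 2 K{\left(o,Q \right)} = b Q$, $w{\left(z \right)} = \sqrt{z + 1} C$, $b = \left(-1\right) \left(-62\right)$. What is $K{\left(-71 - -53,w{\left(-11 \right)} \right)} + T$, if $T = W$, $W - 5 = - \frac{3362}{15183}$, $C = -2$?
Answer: $\frac{72553}{15183} + 62 i \sqrt{10} \approx 4.7786 + 196.06 i$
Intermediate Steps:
$b = 62$
$w{\left(z \right)} = - 2 \sqrt{1 + z}$ ($w{\left(z \right)} = \sqrt{z + 1} \left(-2\right) = \sqrt{1 + z} \left(-2\right) = - 2 \sqrt{1 + z}$)
$K{\left(o,Q \right)} = - 31 Q$ ($K{\left(o,Q \right)} = - \frac{62 Q}{2} = - 31 Q$)
$W = \frac{72553}{15183}$ ($W = 5 - \frac{3362}{15183} = \frac{72553}{15183} \approx 4.7786$)
$T = \frac{72553}{15183} \approx 4.7786$
$K{\left(-71 - -53,w{\left(-11 \right)} \right)} + T = - 31 \left(- 2 \sqrt{1 - 11}\right) + \frac{72553}{15183} = - 31 \left(- 2 \sqrt{-10}\right) + \frac{72553}{15183} = - 31 \left(- 2 i \sqrt{10}\right) + \frac{72553}{15183} = 62 i \sqrt{10} + \frac{72553}{15183} = \frac{72553}{15183} + 62 i \sqrt{10}$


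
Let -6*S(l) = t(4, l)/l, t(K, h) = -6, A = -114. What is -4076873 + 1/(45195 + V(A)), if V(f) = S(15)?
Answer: -2763818205383/677926 ≈ -4.0769e+6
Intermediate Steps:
S(l) = 1/l (S(l) = -(-1)/l = 1/l)
V(f) = 1/15
-4076873 + 1/(45195 + V(A)) = -4076873 + 1/(45195 + 1/15) = -4076873 + 1/(677926/15) = -4076873 + 15/677926 = -2763818205383/677926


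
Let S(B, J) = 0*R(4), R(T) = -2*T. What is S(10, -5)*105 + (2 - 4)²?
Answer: 4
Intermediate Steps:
S(B, J) = 0 (S(B, J) = 0*(-2*4) = 0*(-8) = 0)
S(10, -5)*105 + (2 - 4)² = 0*105 + (2 - 4)² = 0 + (-2)² = 0 + 4 = 4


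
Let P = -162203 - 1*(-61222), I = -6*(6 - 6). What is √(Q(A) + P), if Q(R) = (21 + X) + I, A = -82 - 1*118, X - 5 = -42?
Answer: I*√100997 ≈ 317.8*I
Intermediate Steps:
X = -37 (X = 5 - 42 = -37)
A = -200 (A = -82 - 118 = -200)
I = 0 (I = -6*0 = 0)
P = -100981 (P = -162203 + 61222 = -100981)
Q(R) = -16 (Q(R) = (21 - 37) + 0 = -16 + 0 = -16)
√(Q(A) + P) = √(-16 - 100981) = √(-100997) = I*√100997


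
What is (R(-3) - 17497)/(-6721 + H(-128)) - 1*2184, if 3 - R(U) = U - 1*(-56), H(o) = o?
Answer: -4980223/2283 ≈ -2181.4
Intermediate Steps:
R(U) = -53 - U (R(U) = 3 - (U - 1*(-56)) = 3 - (U + 56) = 3 - (56 + U) = 3 + (-56 - U) = -53 - U)
(R(-3) - 17497)/(-6721 + H(-128)) - 1*2184 = ((-53 - 1*(-3)) - 17497)/(-6721 - 128) - 1*2184 = ((-53 + 3) - 17497)/(-6849) - 2184 = (-50 - 17497)*(-1/6849) - 2184 = -17547*(-1/6849) - 2184 = 5849/2283 - 2184 = -4980223/2283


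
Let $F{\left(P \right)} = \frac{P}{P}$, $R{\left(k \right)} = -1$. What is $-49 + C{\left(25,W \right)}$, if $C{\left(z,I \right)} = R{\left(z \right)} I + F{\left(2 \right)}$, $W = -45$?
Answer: $-3$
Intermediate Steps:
$F{\left(P \right)} = 1$
$C{\left(z,I \right)} = 1 - I$ ($C{\left(z,I \right)} = - I + 1 = 1 - I$)
$-49 + C{\left(25,W \right)} = -49 + \left(1 - -45\right) = -49 + \left(1 + 45\right) = -49 + 46 = -3$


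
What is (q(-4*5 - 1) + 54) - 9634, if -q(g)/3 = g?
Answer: -9517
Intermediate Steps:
q(g) = -3*g
(q(-4*5 - 1) + 54) - 9634 = (-3*(-4*5 - 1) + 54) - 9634 = (-3*(-20 - 1) + 54) - 9634 = (-3*(-21) + 54) - 9634 = (63 + 54) - 9634 = 117 - 9634 = -9517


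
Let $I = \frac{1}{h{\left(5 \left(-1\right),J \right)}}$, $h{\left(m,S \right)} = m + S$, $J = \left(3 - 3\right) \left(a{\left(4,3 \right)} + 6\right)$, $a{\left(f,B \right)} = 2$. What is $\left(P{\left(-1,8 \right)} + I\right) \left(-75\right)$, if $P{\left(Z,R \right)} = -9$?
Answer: $690$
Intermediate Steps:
$J = 0$ ($J = \left(3 - 3\right) \left(2 + 6\right) = 0 \cdot 8 = 0$)
$h{\left(m,S \right)} = S + m$
$I = - \frac{1}{5}$ ($I = \frac{1}{0 + 5 \left(-1\right)} = \frac{1}{0 - 5} = \frac{1}{-5} = - \frac{1}{5} \approx -0.2$)
$\left(P{\left(-1,8 \right)} + I\right) \left(-75\right) = \left(-9 - \frac{1}{5}\right) \left(-75\right) = \left(- \frac{46}{5}\right) \left(-75\right) = 690$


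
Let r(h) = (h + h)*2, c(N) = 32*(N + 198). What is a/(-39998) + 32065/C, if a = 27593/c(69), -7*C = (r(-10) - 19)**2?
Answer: -76706001364193/1189607076672 ≈ -64.480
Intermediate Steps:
c(N) = 6336 + 32*N (c(N) = 32*(198 + N) = 6336 + 32*N)
r(h) = 4*h (r(h) = (2*h)*2 = 4*h)
C = -3481/7 (C = -(4*(-10) - 19)**2/7 = -(-40 - 19)**2/7 = -1/7*(-59)**2 = -1/7*3481 = -3481/7 ≈ -497.29)
a = 27593/8544 (a = 27593/(6336 + 32*69) = 27593/(6336 + 2208) = 27593/8544 ≈ 3.2295)
a/(-39998) + 32065/C = (27593/8544)/(-39998) + 32065/(-3481/7) = (27593/8544)*(-1/39998) + 32065*(-7/3481) = -27593/341742912 - 224455/3481 = -76706001364193/1189607076672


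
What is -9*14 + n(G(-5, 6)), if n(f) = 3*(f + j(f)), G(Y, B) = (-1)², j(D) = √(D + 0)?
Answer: -120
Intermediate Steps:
j(D) = √D
G(Y, B) = 1
n(f) = 3*f + 3*√f (n(f) = 3*(f + √f) = 3*f + 3*√f)
-9*14 + n(G(-5, 6)) = -9*14 + (3*1 + 3*√1) = -126 + (3 + 3*1) = -126 + (3 + 3) = -126 + 6 = -120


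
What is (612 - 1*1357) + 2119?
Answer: 1374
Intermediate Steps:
(612 - 1*1357) + 2119 = (612 - 1357) + 2119 = -745 + 2119 = 1374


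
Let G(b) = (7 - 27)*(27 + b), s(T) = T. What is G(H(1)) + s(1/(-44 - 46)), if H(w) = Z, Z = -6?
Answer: -37801/90 ≈ -420.01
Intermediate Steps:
H(w) = -6
G(b) = -540 - 20*b (G(b) = -20*(27 + b) = -540 - 20*b)
G(H(1)) + s(1/(-44 - 46)) = (-540 - 20*(-6)) + 1/(-44 - 46) = (-540 + 120) + 1/(-90) = -420 - 1/90 = -37801/90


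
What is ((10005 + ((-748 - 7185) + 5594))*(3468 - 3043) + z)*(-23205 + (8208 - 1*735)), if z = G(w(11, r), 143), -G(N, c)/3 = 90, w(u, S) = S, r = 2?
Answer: -51251394960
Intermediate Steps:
G(N, c) = -270 (G(N, c) = -3*90 = -270)
z = -270
((10005 + ((-748 - 7185) + 5594))*(3468 - 3043) + z)*(-23205 + (8208 - 1*735)) = ((10005 + ((-748 - 7185) + 5594))*(3468 - 3043) - 270)*(-23205 + (8208 - 1*735)) = ((10005 + (-7933 + 5594))*425 - 270)*(-23205 + (8208 - 735)) = ((10005 - 2339)*425 - 270)*(-23205 + 7473) = (7666*425 - 270)*(-15732) = (3258050 - 270)*(-15732) = 3257780*(-15732) = -51251394960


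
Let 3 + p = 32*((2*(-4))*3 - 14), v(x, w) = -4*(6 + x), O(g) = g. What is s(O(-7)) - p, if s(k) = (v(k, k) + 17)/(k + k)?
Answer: 2435/2 ≈ 1217.5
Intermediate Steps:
v(x, w) = -24 - 4*x
s(k) = (-7 - 4*k)/(2*k) (s(k) = ((-24 - 4*k) + 17)/(k + k) = (-7 - 4*k)/((2*k)) = (-7 - 4*k)*(1/(2*k)) = (-7 - 4*k)/(2*k))
p = -1219 (p = -3 + 32*((2*(-4))*3 - 14) = -3 + 32*(-8*3 - 14) = -3 + 32*(-24 - 14) = -3 + 32*(-38) = -3 - 1216 = -1219)
s(O(-7)) - p = (-2 - 7/2/(-7)) - 1*(-1219) = (-2 - 7/2*(-1/7)) + 1219 = (-2 + 1/2) + 1219 = -3/2 + 1219 = 2435/2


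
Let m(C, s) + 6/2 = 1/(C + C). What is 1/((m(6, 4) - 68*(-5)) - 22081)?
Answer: -12/260927 ≈ -4.5990e-5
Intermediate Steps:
m(C, s) = -3 + 1/(2*C) (m(C, s) = -3 + 1/(C + C) = -3 + 1/(2*C))
1/((m(6, 4) - 68*(-5)) - 22081) = 1/(((-3 + (½)/6) - 68*(-5)) - 22081) = 1/(((-3 + (½)*(⅙)) + 340) - 22081) = 1/(((-3 + 1/12) + 340) - 22081) = 1/((-35/12 + 340) - 22081) = 1/(4045/12 - 22081) = 1/(-260927/12) = -12/260927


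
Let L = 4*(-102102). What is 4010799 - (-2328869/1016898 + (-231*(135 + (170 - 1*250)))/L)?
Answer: 3605460988403269/898937832 ≈ 4.0108e+6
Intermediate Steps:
L = -408408
4010799 - (-2328869/1016898 + (-231*(135 + (170 - 1*250)))/L) = 4010799 - (-2328869/1016898 - 231*(135 + (170 - 1*250))/(-408408)) = 4010799 - (-2328869*1/1016898 - 231*(135 + (170 - 250))*(-1/408408)) = 4010799 - (-2328869/1016898 - 231*(135 - 80)*(-1/408408)) = 4010799 - (-2328869/1016898 - 231*55*(-1/408408)) = 4010799 - (-2328869/1016898 - 12705*(-1/408408)) = 4010799 - (-2328869/1016898 + 55/1768) = 4010799 - 1*(-2030755501/898937832) = 4010799 + 2030755501/898937832 = 3605460988403269/898937832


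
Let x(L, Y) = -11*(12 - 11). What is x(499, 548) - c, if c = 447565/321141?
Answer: -3980116/321141 ≈ -12.394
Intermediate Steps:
x(L, Y) = -11 (x(L, Y) = -11*1 = -11)
c = 447565/321141 (c = 447565*(1/321141) = 447565/321141 ≈ 1.3937)
x(499, 548) - c = -11 - 1*447565/321141 = -11 - 447565/321141 = -3980116/321141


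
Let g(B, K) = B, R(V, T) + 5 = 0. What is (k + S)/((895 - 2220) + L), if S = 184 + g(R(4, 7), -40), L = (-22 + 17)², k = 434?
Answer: -613/1300 ≈ -0.47154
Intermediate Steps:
R(V, T) = -5 (R(V, T) = -5 + 0 = -5)
L = 25 (L = (-5)² = 25)
S = 179 (S = 184 - 5 = 179)
(k + S)/((895 - 2220) + L) = (434 + 179)/((895 - 2220) + 25) = 613/(-1325 + 25) = 613/(-1300) = 613*(-1/1300) = -613/1300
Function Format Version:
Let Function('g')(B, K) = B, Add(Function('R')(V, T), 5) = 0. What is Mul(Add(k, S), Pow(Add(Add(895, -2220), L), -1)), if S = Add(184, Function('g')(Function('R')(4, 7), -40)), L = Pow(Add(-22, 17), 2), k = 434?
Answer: Rational(-613, 1300) ≈ -0.47154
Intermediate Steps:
Function('R')(V, T) = -5 (Function('R')(V, T) = Add(-5, 0) = -5)
L = 25 (L = Pow(-5, 2) = 25)
S = 179 (S = Add(184, -5) = 179)
Mul(Add(k, S), Pow(Add(Add(895, -2220), L), -1)) = Mul(Add(434, 179), Pow(Add(Add(895, -2220), 25), -1)) = Mul(613, Pow(Add(-1325, 25), -1)) = Mul(613, Pow(-1300, -1)) = Mul(613, Rational(-1, 1300)) = Rational(-613, 1300)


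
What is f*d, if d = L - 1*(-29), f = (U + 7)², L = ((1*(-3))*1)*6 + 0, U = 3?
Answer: 1100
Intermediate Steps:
L = -18 (L = -3*1*6 + 0 = -3*6 + 0 = -18 + 0 = -18)
f = 100 (f = (3 + 7)² = 10² = 100)
d = 11 (d = -18 - 1*(-29) = -18 + 29 = 11)
f*d = 100*11 = 1100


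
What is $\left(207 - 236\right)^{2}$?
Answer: $841$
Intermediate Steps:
$\left(207 - 236\right)^{2} = \left(-29\right)^{2} = 841$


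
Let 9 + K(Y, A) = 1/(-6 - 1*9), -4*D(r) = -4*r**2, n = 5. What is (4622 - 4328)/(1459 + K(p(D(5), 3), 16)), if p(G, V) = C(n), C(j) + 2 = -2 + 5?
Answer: 630/3107 ≈ 0.20277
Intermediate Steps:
D(r) = r**2 (D(r) = -(-1)*r**2 = r**2)
C(j) = 1 (C(j) = -2 + (-2 + 5) = -2 + 3 = 1)
p(G, V) = 1
K(Y, A) = -136/15 (K(Y, A) = -9 + 1/(-6 - 1*9) = -9 + 1/(-6 - 9) = -9 + 1/(-15) = -9 - 1/15 = -136/15)
(4622 - 4328)/(1459 + K(p(D(5), 3), 16)) = (4622 - 4328)/(1459 - 136/15) = 294/(21749/15) = 294*(15/21749) = 630/3107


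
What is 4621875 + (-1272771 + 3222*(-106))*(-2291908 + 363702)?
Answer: 3112713352293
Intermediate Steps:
4621875 + (-1272771 + 3222*(-106))*(-2291908 + 363702) = 4621875 + (-1272771 - 341532)*(-1928206) = 4621875 - 1614303*(-1928206) = 4621875 + 3112708730418 = 3112713352293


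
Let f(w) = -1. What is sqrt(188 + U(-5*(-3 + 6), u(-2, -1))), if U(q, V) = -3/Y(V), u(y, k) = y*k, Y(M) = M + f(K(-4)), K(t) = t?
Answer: sqrt(185) ≈ 13.601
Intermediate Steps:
Y(M) = -1 + M (Y(M) = M - 1 = -1 + M)
u(y, k) = k*y
U(q, V) = -3/(-1 + V)
sqrt(188 + U(-5*(-3 + 6), u(-2, -1))) = sqrt(188 - 3/(-1 - 1*(-2))) = sqrt(188 - 3/(-1 + 2)) = sqrt(188 - 3/1) = sqrt(188 - 3*1) = sqrt(188 - 3) = sqrt(185)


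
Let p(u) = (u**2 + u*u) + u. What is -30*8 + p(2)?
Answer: -230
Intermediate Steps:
p(u) = u + 2*u**2 (p(u) = (u**2 + u**2) + u = 2*u**2 + u = u + 2*u**2)
-30*8 + p(2) = -30*8 + 2*(1 + 2*2) = -240 + 2*(1 + 4) = -240 + 2*5 = -240 + 10 = -230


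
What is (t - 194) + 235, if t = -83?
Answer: -42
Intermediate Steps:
(t - 194) + 235 = (-83 - 194) + 235 = -277 + 235 = -42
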